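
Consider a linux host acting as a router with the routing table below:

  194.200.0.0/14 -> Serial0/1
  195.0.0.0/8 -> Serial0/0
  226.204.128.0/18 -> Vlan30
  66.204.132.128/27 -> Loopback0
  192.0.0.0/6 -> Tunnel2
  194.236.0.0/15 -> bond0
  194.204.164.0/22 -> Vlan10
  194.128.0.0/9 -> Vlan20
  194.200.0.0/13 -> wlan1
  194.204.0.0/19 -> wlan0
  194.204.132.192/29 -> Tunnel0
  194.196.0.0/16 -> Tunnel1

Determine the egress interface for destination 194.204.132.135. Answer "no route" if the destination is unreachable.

wlan1

Routes whose prefix contains 194.204.132.135:
  192.0.0.0/6 (192.0.0.0 - 195.255.255.255) -> Tunnel2
  194.128.0.0/9 (194.128.0.0 - 194.255.255.255) -> Vlan20
  194.200.0.0/13 (194.200.0.0 - 194.207.255.255) -> wlan1
More-specific entries that do NOT match:
  194.204.132.192/29 (194.204.132.192 - 194.204.132.199) does not contain 194.204.132.135
  66.204.132.128/27 (66.204.132.128 - 66.204.132.159) does not contain 194.204.132.135
  194.204.164.0/22 (194.204.164.0 - 194.204.167.255) does not contain 194.204.132.135
  194.204.0.0/19 (194.204.0.0 - 194.204.31.255) does not contain 194.204.132.135
  226.204.128.0/18 (226.204.128.0 - 226.204.191.255) does not contain 194.204.132.135
  194.196.0.0/16 (194.196.0.0 - 194.196.255.255) does not contain 194.204.132.135
  194.236.0.0/15 (194.236.0.0 - 194.237.255.255) does not contain 194.204.132.135
  194.200.0.0/14 (194.200.0.0 - 194.203.255.255) does not contain 194.204.132.135
Longest matching prefix is /13 -> interface wlan1.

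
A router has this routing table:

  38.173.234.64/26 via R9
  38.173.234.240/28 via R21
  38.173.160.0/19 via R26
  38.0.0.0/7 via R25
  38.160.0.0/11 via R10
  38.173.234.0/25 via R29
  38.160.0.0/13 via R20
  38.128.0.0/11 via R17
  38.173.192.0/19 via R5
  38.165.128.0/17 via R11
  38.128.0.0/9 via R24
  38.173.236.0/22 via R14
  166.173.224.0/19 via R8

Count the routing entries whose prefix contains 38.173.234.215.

3

Prefixes containing 38.173.234.215:
  38.0.0.0/7 (38.0.0.0 - 39.255.255.255)
  38.128.0.0/9 (38.128.0.0 - 38.255.255.255)
  38.160.0.0/11 (38.160.0.0 - 38.191.255.255)
Total matching entries: 3.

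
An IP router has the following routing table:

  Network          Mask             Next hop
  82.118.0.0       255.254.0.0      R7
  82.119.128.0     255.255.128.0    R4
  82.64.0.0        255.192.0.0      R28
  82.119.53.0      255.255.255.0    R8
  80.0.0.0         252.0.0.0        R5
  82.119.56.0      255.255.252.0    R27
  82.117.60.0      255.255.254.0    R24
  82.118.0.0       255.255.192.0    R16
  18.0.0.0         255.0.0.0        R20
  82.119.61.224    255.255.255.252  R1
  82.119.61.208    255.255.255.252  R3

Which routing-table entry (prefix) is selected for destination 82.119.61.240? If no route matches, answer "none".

82.118.0.0/15

Entries matching 82.119.61.240:
  80.0.0.0/6 (80.0.0.0 - 83.255.255.255)
  82.64.0.0/10 (82.64.0.0 - 82.127.255.255)
  82.118.0.0/15 (82.118.0.0 - 82.119.255.255)
Most specific is 82.118.0.0/15.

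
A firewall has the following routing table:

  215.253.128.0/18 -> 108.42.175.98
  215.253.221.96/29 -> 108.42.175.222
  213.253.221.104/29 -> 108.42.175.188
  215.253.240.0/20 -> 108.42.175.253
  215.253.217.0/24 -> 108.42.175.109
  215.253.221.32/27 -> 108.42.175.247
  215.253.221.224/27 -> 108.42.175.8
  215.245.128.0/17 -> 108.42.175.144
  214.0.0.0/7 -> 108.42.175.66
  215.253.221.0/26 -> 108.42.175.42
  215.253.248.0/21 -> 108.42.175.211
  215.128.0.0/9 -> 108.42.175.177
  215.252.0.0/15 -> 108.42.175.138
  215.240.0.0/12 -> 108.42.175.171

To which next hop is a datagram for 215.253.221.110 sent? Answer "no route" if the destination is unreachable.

108.42.175.138

Routes whose prefix contains 215.253.221.110:
  214.0.0.0/7 (214.0.0.0 - 215.255.255.255) -> 108.42.175.66
  215.128.0.0/9 (215.128.0.0 - 215.255.255.255) -> 108.42.175.177
  215.240.0.0/12 (215.240.0.0 - 215.255.255.255) -> 108.42.175.171
  215.252.0.0/15 (215.252.0.0 - 215.253.255.255) -> 108.42.175.138
More-specific entries that do NOT match:
  215.253.221.96/29 (215.253.221.96 - 215.253.221.103) does not contain 215.253.221.110
  213.253.221.104/29 (213.253.221.104 - 213.253.221.111) does not contain 215.253.221.110
  215.253.221.32/27 (215.253.221.32 - 215.253.221.63) does not contain 215.253.221.110
  215.253.221.224/27 (215.253.221.224 - 215.253.221.255) does not contain 215.253.221.110
  215.253.221.0/26 (215.253.221.0 - 215.253.221.63) does not contain 215.253.221.110
  215.253.217.0/24 (215.253.217.0 - 215.253.217.255) does not contain 215.253.221.110
  215.253.248.0/21 (215.253.248.0 - 215.253.255.255) does not contain 215.253.221.110
  215.253.240.0/20 (215.253.240.0 - 215.253.255.255) does not contain 215.253.221.110
  215.253.128.0/18 (215.253.128.0 - 215.253.191.255) does not contain 215.253.221.110
  215.245.128.0/17 (215.245.128.0 - 215.245.255.255) does not contain 215.253.221.110
Longest matching prefix is /15 -> next hop 108.42.175.138.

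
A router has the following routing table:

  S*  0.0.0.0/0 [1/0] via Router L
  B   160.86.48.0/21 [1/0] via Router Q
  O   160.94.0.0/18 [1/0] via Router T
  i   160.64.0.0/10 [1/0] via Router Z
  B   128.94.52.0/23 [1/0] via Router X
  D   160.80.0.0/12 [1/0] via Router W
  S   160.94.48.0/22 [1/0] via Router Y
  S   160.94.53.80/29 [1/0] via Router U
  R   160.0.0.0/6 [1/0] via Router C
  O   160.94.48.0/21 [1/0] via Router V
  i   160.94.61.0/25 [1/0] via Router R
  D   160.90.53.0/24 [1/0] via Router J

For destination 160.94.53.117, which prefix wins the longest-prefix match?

Entries matching 160.94.53.117:
  0.0.0.0/0 (default, matches everything)
  160.0.0.0/6 (160.0.0.0 - 163.255.255.255)
  160.64.0.0/10 (160.64.0.0 - 160.127.255.255)
  160.80.0.0/12 (160.80.0.0 - 160.95.255.255)
  160.94.0.0/18 (160.94.0.0 - 160.94.63.255)
  160.94.48.0/21 (160.94.48.0 - 160.94.55.255)
Most specific is 160.94.48.0/21.

160.94.48.0/21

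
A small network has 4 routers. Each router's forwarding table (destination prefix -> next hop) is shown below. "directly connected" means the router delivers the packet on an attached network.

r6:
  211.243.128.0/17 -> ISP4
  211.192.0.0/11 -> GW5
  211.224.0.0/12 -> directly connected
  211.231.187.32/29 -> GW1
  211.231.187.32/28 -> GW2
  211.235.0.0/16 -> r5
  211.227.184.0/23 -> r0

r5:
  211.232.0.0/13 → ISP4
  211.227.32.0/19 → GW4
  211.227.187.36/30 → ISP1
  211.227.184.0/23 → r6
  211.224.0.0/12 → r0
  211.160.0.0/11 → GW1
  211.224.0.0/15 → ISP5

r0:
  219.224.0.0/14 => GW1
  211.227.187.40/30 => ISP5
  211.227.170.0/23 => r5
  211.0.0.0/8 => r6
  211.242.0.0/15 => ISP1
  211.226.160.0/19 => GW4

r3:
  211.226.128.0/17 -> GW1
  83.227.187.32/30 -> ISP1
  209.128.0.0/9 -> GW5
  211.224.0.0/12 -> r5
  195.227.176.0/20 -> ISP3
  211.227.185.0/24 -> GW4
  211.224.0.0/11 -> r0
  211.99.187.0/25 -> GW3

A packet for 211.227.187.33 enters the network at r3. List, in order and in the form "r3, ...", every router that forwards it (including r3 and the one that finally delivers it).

At r3: longest match for 211.227.187.33 is 211.224.0.0/12 -> r5
At r5: longest match for 211.227.187.33 is 211.224.0.0/12 -> r0
At r0: longest match for 211.227.187.33 is 211.0.0.0/8 -> r6
At r6: longest match for 211.227.187.33 is 211.224.0.0/12 -> directly connected

r3, r5, r0, r6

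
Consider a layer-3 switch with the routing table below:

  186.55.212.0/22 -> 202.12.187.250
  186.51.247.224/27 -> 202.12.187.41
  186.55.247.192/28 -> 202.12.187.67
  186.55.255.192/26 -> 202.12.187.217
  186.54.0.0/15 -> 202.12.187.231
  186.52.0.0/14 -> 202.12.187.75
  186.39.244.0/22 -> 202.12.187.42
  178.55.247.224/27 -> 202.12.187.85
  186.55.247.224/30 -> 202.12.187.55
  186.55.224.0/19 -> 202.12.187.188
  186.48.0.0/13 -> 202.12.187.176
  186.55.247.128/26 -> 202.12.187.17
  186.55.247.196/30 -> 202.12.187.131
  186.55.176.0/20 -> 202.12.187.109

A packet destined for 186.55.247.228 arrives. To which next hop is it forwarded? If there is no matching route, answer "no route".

Routes whose prefix contains 186.55.247.228:
  186.48.0.0/13 (186.48.0.0 - 186.55.255.255) -> 202.12.187.176
  186.52.0.0/14 (186.52.0.0 - 186.55.255.255) -> 202.12.187.75
  186.54.0.0/15 (186.54.0.0 - 186.55.255.255) -> 202.12.187.231
  186.55.224.0/19 (186.55.224.0 - 186.55.255.255) -> 202.12.187.188
More-specific entries that do NOT match:
  186.55.247.224/30 (186.55.247.224 - 186.55.247.227) does not contain 186.55.247.228
  186.55.247.196/30 (186.55.247.196 - 186.55.247.199) does not contain 186.55.247.228
  186.55.247.192/28 (186.55.247.192 - 186.55.247.207) does not contain 186.55.247.228
  186.51.247.224/27 (186.51.247.224 - 186.51.247.255) does not contain 186.55.247.228
  178.55.247.224/27 (178.55.247.224 - 178.55.247.255) does not contain 186.55.247.228
  186.55.255.192/26 (186.55.255.192 - 186.55.255.255) does not contain 186.55.247.228
  186.55.247.128/26 (186.55.247.128 - 186.55.247.191) does not contain 186.55.247.228
  186.55.212.0/22 (186.55.212.0 - 186.55.215.255) does not contain 186.55.247.228
  186.39.244.0/22 (186.39.244.0 - 186.39.247.255) does not contain 186.55.247.228
  186.55.176.0/20 (186.55.176.0 - 186.55.191.255) does not contain 186.55.247.228
Longest matching prefix is /19 -> next hop 202.12.187.188.

202.12.187.188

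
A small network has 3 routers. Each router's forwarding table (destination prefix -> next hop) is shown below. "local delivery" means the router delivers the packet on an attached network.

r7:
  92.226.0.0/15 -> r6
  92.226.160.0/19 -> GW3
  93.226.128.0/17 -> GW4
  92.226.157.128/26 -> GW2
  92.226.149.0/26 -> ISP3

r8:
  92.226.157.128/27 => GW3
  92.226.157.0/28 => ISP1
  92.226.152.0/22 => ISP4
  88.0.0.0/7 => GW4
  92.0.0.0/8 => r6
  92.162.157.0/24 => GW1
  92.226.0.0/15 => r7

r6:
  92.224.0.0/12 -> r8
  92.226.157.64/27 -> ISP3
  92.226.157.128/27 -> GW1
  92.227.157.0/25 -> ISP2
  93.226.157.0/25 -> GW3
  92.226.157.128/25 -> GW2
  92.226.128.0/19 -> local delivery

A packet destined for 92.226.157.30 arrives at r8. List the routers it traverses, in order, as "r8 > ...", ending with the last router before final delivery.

At r8: longest match for 92.226.157.30 is 92.226.0.0/15 -> r7
At r7: longest match for 92.226.157.30 is 92.226.0.0/15 -> r6
At r6: longest match for 92.226.157.30 is 92.226.128.0/19 -> local delivery

r8 > r7 > r6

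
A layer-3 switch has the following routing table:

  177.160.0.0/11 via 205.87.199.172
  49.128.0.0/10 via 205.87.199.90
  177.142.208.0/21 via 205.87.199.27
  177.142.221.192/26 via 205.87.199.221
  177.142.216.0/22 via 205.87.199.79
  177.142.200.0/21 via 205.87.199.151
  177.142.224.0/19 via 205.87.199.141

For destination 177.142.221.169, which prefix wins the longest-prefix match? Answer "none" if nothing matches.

177.142.221.169 is outside every listed prefix and there is no default route.

none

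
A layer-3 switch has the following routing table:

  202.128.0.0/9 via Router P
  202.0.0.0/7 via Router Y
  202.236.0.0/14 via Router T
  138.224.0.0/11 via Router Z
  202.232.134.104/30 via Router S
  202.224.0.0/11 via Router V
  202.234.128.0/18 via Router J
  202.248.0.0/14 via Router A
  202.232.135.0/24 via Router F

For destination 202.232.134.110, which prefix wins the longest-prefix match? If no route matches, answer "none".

202.224.0.0/11

Entries matching 202.232.134.110:
  202.0.0.0/7 (202.0.0.0 - 203.255.255.255)
  202.128.0.0/9 (202.128.0.0 - 202.255.255.255)
  202.224.0.0/11 (202.224.0.0 - 202.255.255.255)
Most specific is 202.224.0.0/11.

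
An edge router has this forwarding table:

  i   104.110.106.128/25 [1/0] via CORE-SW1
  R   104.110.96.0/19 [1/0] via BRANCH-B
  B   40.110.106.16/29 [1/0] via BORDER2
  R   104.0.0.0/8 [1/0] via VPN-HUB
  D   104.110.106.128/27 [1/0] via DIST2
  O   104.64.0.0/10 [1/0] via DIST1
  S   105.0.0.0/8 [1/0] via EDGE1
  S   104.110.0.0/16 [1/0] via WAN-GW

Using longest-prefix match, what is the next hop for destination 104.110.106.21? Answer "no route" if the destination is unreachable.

BRANCH-B

Routes whose prefix contains 104.110.106.21:
  104.0.0.0/8 (104.0.0.0 - 104.255.255.255) -> VPN-HUB
  104.64.0.0/10 (104.64.0.0 - 104.127.255.255) -> DIST1
  104.110.0.0/16 (104.110.0.0 - 104.110.255.255) -> WAN-GW
  104.110.96.0/19 (104.110.96.0 - 104.110.127.255) -> BRANCH-B
More-specific entries that do NOT match:
  40.110.106.16/29 (40.110.106.16 - 40.110.106.23) does not contain 104.110.106.21
  104.110.106.128/27 (104.110.106.128 - 104.110.106.159) does not contain 104.110.106.21
  104.110.106.128/25 (104.110.106.128 - 104.110.106.255) does not contain 104.110.106.21
Longest matching prefix is /19 -> next hop BRANCH-B.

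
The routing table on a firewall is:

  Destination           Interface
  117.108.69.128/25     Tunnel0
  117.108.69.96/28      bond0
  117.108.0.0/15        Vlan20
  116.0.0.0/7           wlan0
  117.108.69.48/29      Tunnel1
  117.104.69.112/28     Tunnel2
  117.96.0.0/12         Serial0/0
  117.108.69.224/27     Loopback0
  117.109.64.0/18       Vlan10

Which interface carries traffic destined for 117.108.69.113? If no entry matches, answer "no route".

Vlan20

Routes whose prefix contains 117.108.69.113:
  116.0.0.0/7 (116.0.0.0 - 117.255.255.255) -> wlan0
  117.96.0.0/12 (117.96.0.0 - 117.111.255.255) -> Serial0/0
  117.108.0.0/15 (117.108.0.0 - 117.109.255.255) -> Vlan20
More-specific entries that do NOT match:
  117.108.69.48/29 (117.108.69.48 - 117.108.69.55) does not contain 117.108.69.113
  117.108.69.96/28 (117.108.69.96 - 117.108.69.111) does not contain 117.108.69.113
  117.104.69.112/28 (117.104.69.112 - 117.104.69.127) does not contain 117.108.69.113
  117.108.69.224/27 (117.108.69.224 - 117.108.69.255) does not contain 117.108.69.113
  117.108.69.128/25 (117.108.69.128 - 117.108.69.255) does not contain 117.108.69.113
  117.109.64.0/18 (117.109.64.0 - 117.109.127.255) does not contain 117.108.69.113
Longest matching prefix is /15 -> interface Vlan20.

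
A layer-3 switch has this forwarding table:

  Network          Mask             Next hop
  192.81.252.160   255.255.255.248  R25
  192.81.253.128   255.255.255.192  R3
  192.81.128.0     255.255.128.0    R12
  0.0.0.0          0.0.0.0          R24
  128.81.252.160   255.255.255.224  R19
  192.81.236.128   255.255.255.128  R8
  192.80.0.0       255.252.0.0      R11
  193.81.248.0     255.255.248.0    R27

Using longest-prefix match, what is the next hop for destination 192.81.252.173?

R12

Routes whose prefix contains 192.81.252.173:
  0.0.0.0/0 (default, matches everything) -> R24
  192.80.0.0/14 (192.80.0.0 - 192.83.255.255) -> R11
  192.81.128.0/17 (192.81.128.0 - 192.81.255.255) -> R12
More-specific entries that do NOT match:
  192.81.252.160/29 (192.81.252.160 - 192.81.252.167) does not contain 192.81.252.173
  128.81.252.160/27 (128.81.252.160 - 128.81.252.191) does not contain 192.81.252.173
  192.81.253.128/26 (192.81.253.128 - 192.81.253.191) does not contain 192.81.252.173
  192.81.236.128/25 (192.81.236.128 - 192.81.236.255) does not contain 192.81.252.173
  193.81.248.0/21 (193.81.248.0 - 193.81.255.255) does not contain 192.81.252.173
Longest matching prefix is /17 -> next hop R12.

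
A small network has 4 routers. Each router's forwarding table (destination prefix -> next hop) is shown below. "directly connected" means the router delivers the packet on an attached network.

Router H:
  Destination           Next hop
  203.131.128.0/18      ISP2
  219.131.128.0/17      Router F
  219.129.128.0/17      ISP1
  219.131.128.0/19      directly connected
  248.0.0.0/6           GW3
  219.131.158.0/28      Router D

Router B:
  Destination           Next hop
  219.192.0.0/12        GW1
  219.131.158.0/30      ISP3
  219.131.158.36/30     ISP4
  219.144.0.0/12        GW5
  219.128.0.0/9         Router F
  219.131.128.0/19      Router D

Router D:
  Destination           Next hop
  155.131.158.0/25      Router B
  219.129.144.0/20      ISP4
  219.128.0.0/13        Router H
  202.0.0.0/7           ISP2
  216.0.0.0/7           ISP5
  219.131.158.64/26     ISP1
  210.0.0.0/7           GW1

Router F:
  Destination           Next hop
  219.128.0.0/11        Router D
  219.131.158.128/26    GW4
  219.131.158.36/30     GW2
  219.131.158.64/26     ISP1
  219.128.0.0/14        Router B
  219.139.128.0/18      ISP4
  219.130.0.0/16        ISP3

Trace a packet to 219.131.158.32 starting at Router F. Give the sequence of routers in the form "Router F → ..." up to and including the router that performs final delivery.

Router F → Router B → Router D → Router H

At Router F: longest match for 219.131.158.32 is 219.128.0.0/14 -> Router B
At Router B: longest match for 219.131.158.32 is 219.131.128.0/19 -> Router D
At Router D: longest match for 219.131.158.32 is 219.128.0.0/13 -> Router H
At Router H: longest match for 219.131.158.32 is 219.131.128.0/19 -> directly connected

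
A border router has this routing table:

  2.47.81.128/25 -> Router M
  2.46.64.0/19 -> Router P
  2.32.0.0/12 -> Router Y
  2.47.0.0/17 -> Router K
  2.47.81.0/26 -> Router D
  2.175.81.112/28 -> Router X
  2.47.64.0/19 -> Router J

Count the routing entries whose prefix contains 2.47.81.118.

Prefixes containing 2.47.81.118:
  2.32.0.0/12 (2.32.0.0 - 2.47.255.255)
  2.47.0.0/17 (2.47.0.0 - 2.47.127.255)
  2.47.64.0/19 (2.47.64.0 - 2.47.95.255)
Total matching entries: 3.

3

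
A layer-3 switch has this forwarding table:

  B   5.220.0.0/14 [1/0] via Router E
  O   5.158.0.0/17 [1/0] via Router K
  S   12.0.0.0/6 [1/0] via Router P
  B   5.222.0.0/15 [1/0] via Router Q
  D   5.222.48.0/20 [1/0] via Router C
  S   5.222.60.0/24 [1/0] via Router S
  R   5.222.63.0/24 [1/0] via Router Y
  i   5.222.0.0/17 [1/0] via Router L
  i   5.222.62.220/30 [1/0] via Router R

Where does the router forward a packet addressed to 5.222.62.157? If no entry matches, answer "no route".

Routes whose prefix contains 5.222.62.157:
  5.220.0.0/14 (5.220.0.0 - 5.223.255.255) -> Router E
  5.222.0.0/15 (5.222.0.0 - 5.223.255.255) -> Router Q
  5.222.0.0/17 (5.222.0.0 - 5.222.127.255) -> Router L
  5.222.48.0/20 (5.222.48.0 - 5.222.63.255) -> Router C
More-specific entries that do NOT match:
  5.222.62.220/30 (5.222.62.220 - 5.222.62.223) does not contain 5.222.62.157
  5.222.60.0/24 (5.222.60.0 - 5.222.60.255) does not contain 5.222.62.157
  5.222.63.0/24 (5.222.63.0 - 5.222.63.255) does not contain 5.222.62.157
Longest matching prefix is /20 -> next hop Router C.

Router C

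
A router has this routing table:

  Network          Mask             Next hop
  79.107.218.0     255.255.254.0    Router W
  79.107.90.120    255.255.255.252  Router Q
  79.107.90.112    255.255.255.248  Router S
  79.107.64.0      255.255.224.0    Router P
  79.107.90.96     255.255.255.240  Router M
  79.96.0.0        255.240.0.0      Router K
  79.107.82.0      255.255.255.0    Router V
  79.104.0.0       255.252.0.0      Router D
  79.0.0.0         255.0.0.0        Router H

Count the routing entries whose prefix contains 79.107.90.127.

4

Prefixes containing 79.107.90.127:
  79.0.0.0/8 (79.0.0.0 - 79.255.255.255)
  79.96.0.0/12 (79.96.0.0 - 79.111.255.255)
  79.104.0.0/14 (79.104.0.0 - 79.107.255.255)
  79.107.64.0/19 (79.107.64.0 - 79.107.95.255)
Total matching entries: 4.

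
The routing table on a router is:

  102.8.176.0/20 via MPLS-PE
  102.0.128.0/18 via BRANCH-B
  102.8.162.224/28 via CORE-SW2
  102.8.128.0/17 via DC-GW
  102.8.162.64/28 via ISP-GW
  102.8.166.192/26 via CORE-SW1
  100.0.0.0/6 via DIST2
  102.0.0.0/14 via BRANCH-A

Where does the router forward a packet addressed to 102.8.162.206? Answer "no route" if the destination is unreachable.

Routes whose prefix contains 102.8.162.206:
  100.0.0.0/6 (100.0.0.0 - 103.255.255.255) -> DIST2
  102.8.128.0/17 (102.8.128.0 - 102.8.255.255) -> DC-GW
More-specific entries that do NOT match:
  102.8.162.224/28 (102.8.162.224 - 102.8.162.239) does not contain 102.8.162.206
  102.8.162.64/28 (102.8.162.64 - 102.8.162.79) does not contain 102.8.162.206
  102.8.166.192/26 (102.8.166.192 - 102.8.166.255) does not contain 102.8.162.206
  102.8.176.0/20 (102.8.176.0 - 102.8.191.255) does not contain 102.8.162.206
  102.0.128.0/18 (102.0.128.0 - 102.0.191.255) does not contain 102.8.162.206
Longest matching prefix is /17 -> next hop DC-GW.

DC-GW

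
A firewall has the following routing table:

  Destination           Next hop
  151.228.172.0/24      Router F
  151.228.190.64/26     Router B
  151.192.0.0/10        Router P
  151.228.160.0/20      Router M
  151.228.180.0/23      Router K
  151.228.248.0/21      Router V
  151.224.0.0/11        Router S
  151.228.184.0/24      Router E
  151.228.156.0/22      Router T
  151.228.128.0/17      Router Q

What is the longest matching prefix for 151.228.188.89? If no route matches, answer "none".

151.228.128.0/17

Entries matching 151.228.188.89:
  151.192.0.0/10 (151.192.0.0 - 151.255.255.255)
  151.224.0.0/11 (151.224.0.0 - 151.255.255.255)
  151.228.128.0/17 (151.228.128.0 - 151.228.255.255)
Most specific is 151.228.128.0/17.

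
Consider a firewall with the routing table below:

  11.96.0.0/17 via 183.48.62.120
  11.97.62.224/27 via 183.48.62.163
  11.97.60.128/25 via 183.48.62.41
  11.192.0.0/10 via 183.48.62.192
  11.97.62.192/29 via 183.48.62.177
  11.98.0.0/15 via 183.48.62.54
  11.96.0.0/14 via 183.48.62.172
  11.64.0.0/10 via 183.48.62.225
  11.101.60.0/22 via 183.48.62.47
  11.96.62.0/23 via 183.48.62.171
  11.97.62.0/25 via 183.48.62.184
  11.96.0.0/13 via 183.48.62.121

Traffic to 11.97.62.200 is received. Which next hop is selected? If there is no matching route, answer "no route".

Routes whose prefix contains 11.97.62.200:
  11.64.0.0/10 (11.64.0.0 - 11.127.255.255) -> 183.48.62.225
  11.96.0.0/13 (11.96.0.0 - 11.103.255.255) -> 183.48.62.121
  11.96.0.0/14 (11.96.0.0 - 11.99.255.255) -> 183.48.62.172
More-specific entries that do NOT match:
  11.97.62.192/29 (11.97.62.192 - 11.97.62.199) does not contain 11.97.62.200
  11.97.62.224/27 (11.97.62.224 - 11.97.62.255) does not contain 11.97.62.200
  11.97.60.128/25 (11.97.60.128 - 11.97.60.255) does not contain 11.97.62.200
  11.97.62.0/25 (11.97.62.0 - 11.97.62.127) does not contain 11.97.62.200
  11.96.62.0/23 (11.96.62.0 - 11.96.63.255) does not contain 11.97.62.200
  11.101.60.0/22 (11.101.60.0 - 11.101.63.255) does not contain 11.97.62.200
  11.96.0.0/17 (11.96.0.0 - 11.96.127.255) does not contain 11.97.62.200
  11.98.0.0/15 (11.98.0.0 - 11.99.255.255) does not contain 11.97.62.200
Longest matching prefix is /14 -> next hop 183.48.62.172.

183.48.62.172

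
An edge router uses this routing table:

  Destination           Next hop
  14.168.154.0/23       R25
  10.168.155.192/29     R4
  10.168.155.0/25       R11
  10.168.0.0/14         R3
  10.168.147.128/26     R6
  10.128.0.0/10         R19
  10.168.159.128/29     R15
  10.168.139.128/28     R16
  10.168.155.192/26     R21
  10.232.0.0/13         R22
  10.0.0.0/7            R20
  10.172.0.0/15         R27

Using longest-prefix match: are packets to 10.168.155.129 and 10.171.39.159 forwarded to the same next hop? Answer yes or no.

yes

10.168.155.129: longest match 10.168.0.0/14 -> R3
10.171.39.159: longest match 10.168.0.0/14 -> R3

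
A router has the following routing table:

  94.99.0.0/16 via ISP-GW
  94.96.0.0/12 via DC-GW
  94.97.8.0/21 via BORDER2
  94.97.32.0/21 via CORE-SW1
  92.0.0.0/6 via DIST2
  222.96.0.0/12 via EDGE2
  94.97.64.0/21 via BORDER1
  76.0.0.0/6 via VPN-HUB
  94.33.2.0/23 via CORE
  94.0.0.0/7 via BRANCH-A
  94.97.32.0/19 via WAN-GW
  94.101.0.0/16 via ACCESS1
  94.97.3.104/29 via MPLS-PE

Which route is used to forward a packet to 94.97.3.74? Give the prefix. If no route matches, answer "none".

94.96.0.0/12

Entries matching 94.97.3.74:
  92.0.0.0/6 (92.0.0.0 - 95.255.255.255)
  94.0.0.0/7 (94.0.0.0 - 95.255.255.255)
  94.96.0.0/12 (94.96.0.0 - 94.111.255.255)
Most specific is 94.96.0.0/12.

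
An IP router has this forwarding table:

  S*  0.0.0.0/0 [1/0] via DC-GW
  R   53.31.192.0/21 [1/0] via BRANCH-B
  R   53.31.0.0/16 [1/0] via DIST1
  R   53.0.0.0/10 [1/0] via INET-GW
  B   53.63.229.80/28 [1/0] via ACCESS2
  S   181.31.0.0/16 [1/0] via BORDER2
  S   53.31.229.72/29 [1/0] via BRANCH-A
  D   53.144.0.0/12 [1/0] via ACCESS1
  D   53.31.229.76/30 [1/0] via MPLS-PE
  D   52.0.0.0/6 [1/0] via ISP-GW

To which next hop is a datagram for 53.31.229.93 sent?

DIST1

Routes whose prefix contains 53.31.229.93:
  0.0.0.0/0 (default, matches everything) -> DC-GW
  52.0.0.0/6 (52.0.0.0 - 55.255.255.255) -> ISP-GW
  53.0.0.0/10 (53.0.0.0 - 53.63.255.255) -> INET-GW
  53.31.0.0/16 (53.31.0.0 - 53.31.255.255) -> DIST1
More-specific entries that do NOT match:
  53.31.229.76/30 (53.31.229.76 - 53.31.229.79) does not contain 53.31.229.93
  53.31.229.72/29 (53.31.229.72 - 53.31.229.79) does not contain 53.31.229.93
  53.63.229.80/28 (53.63.229.80 - 53.63.229.95) does not contain 53.31.229.93
  53.31.192.0/21 (53.31.192.0 - 53.31.199.255) does not contain 53.31.229.93
Longest matching prefix is /16 -> next hop DIST1.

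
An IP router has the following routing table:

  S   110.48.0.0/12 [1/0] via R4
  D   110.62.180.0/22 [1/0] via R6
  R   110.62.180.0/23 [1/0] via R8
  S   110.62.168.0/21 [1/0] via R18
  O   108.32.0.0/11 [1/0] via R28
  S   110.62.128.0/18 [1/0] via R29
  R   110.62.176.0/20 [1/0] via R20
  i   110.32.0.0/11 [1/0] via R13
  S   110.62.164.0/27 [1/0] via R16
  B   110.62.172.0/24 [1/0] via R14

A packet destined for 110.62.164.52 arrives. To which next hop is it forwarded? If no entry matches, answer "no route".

Routes whose prefix contains 110.62.164.52:
  110.32.0.0/11 (110.32.0.0 - 110.63.255.255) -> R13
  110.48.0.0/12 (110.48.0.0 - 110.63.255.255) -> R4
  110.62.128.0/18 (110.62.128.0 - 110.62.191.255) -> R29
More-specific entries that do NOT match:
  110.62.164.0/27 (110.62.164.0 - 110.62.164.31) does not contain 110.62.164.52
  110.62.172.0/24 (110.62.172.0 - 110.62.172.255) does not contain 110.62.164.52
  110.62.180.0/23 (110.62.180.0 - 110.62.181.255) does not contain 110.62.164.52
  110.62.180.0/22 (110.62.180.0 - 110.62.183.255) does not contain 110.62.164.52
  110.62.168.0/21 (110.62.168.0 - 110.62.175.255) does not contain 110.62.164.52
  110.62.176.0/20 (110.62.176.0 - 110.62.191.255) does not contain 110.62.164.52
Longest matching prefix is /18 -> next hop R29.

R29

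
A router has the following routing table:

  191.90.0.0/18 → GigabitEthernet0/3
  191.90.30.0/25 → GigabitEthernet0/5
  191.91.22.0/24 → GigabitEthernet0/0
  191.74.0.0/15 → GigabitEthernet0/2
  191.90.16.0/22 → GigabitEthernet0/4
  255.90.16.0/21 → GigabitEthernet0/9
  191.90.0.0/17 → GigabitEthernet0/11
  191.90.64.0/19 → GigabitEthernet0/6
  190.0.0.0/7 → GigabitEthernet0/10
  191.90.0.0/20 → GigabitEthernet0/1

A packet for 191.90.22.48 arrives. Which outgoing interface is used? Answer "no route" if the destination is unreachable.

Routes whose prefix contains 191.90.22.48:
  190.0.0.0/7 (190.0.0.0 - 191.255.255.255) -> GigabitEthernet0/10
  191.90.0.0/17 (191.90.0.0 - 191.90.127.255) -> GigabitEthernet0/11
  191.90.0.0/18 (191.90.0.0 - 191.90.63.255) -> GigabitEthernet0/3
More-specific entries that do NOT match:
  191.90.30.0/25 (191.90.30.0 - 191.90.30.127) does not contain 191.90.22.48
  191.91.22.0/24 (191.91.22.0 - 191.91.22.255) does not contain 191.90.22.48
  191.90.16.0/22 (191.90.16.0 - 191.90.19.255) does not contain 191.90.22.48
  255.90.16.0/21 (255.90.16.0 - 255.90.23.255) does not contain 191.90.22.48
  191.90.0.0/20 (191.90.0.0 - 191.90.15.255) does not contain 191.90.22.48
  191.90.64.0/19 (191.90.64.0 - 191.90.95.255) does not contain 191.90.22.48
Longest matching prefix is /18 -> interface GigabitEthernet0/3.

GigabitEthernet0/3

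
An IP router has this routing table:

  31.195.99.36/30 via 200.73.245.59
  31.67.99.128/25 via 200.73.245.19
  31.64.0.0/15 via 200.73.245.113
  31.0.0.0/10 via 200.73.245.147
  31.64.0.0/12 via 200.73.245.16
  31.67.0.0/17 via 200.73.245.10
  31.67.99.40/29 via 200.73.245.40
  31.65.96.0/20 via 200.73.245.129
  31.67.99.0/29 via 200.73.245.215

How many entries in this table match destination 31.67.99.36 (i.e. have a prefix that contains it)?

Prefixes containing 31.67.99.36:
  31.64.0.0/12 (31.64.0.0 - 31.79.255.255)
  31.67.0.0/17 (31.67.0.0 - 31.67.127.255)
Total matching entries: 2.

2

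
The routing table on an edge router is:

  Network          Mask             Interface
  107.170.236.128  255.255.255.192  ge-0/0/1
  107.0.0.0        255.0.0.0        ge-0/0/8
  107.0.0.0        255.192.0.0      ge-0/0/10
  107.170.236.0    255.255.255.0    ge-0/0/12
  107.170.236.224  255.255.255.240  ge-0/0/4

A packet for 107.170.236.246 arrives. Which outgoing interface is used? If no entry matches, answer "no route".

Routes whose prefix contains 107.170.236.246:
  107.0.0.0/8 (107.0.0.0 - 107.255.255.255) -> ge-0/0/8
  107.170.236.0/24 (107.170.236.0 - 107.170.236.255) -> ge-0/0/12
More-specific entries that do NOT match:
  107.170.236.224/28 (107.170.236.224 - 107.170.236.239) does not contain 107.170.236.246
  107.170.236.128/26 (107.170.236.128 - 107.170.236.191) does not contain 107.170.236.246
Longest matching prefix is /24 -> interface ge-0/0/12.

ge-0/0/12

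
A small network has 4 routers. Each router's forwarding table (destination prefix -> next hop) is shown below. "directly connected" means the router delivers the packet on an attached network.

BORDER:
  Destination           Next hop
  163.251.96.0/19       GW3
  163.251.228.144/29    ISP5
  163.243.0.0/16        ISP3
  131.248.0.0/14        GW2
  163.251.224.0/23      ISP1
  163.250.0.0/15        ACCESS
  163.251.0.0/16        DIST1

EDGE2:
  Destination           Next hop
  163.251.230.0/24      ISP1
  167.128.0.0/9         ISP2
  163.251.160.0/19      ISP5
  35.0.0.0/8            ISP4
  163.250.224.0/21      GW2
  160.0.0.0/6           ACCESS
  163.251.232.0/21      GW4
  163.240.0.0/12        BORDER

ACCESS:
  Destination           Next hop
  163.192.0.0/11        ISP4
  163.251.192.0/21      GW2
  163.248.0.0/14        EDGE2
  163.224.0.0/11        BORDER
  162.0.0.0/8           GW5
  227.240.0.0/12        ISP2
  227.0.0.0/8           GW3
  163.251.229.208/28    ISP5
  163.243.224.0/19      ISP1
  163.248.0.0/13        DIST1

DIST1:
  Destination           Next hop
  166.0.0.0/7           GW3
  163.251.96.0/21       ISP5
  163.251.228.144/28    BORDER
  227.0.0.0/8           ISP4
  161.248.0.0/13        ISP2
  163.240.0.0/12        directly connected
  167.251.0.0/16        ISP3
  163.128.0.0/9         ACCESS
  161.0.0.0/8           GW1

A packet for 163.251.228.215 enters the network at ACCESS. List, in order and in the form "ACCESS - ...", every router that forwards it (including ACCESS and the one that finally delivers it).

ACCESS - EDGE2 - BORDER - DIST1

At ACCESS: longest match for 163.251.228.215 is 163.248.0.0/14 -> EDGE2
At EDGE2: longest match for 163.251.228.215 is 163.240.0.0/12 -> BORDER
At BORDER: longest match for 163.251.228.215 is 163.251.0.0/16 -> DIST1
At DIST1: longest match for 163.251.228.215 is 163.240.0.0/12 -> directly connected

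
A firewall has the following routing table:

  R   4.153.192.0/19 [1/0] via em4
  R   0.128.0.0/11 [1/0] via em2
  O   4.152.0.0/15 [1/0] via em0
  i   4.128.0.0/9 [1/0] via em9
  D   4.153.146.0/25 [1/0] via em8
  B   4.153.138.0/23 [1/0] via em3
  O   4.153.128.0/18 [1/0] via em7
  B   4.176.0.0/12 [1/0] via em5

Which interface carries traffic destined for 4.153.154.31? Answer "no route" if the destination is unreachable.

Routes whose prefix contains 4.153.154.31:
  4.128.0.0/9 (4.128.0.0 - 4.255.255.255) -> em9
  4.152.0.0/15 (4.152.0.0 - 4.153.255.255) -> em0
  4.153.128.0/18 (4.153.128.0 - 4.153.191.255) -> em7
More-specific entries that do NOT match:
  4.153.146.0/25 (4.153.146.0 - 4.153.146.127) does not contain 4.153.154.31
  4.153.138.0/23 (4.153.138.0 - 4.153.139.255) does not contain 4.153.154.31
  4.153.192.0/19 (4.153.192.0 - 4.153.223.255) does not contain 4.153.154.31
Longest matching prefix is /18 -> interface em7.

em7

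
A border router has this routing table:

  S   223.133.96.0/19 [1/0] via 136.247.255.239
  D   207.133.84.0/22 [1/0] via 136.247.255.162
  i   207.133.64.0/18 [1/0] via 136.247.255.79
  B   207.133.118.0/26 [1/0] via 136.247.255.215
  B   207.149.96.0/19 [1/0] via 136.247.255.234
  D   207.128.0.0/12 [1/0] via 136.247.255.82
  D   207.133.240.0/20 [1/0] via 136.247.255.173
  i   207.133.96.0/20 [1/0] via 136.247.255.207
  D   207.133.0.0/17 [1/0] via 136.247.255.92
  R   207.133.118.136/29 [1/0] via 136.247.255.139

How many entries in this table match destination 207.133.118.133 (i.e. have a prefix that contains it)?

3

Prefixes containing 207.133.118.133:
  207.128.0.0/12 (207.128.0.0 - 207.143.255.255)
  207.133.0.0/17 (207.133.0.0 - 207.133.127.255)
  207.133.64.0/18 (207.133.64.0 - 207.133.127.255)
Total matching entries: 3.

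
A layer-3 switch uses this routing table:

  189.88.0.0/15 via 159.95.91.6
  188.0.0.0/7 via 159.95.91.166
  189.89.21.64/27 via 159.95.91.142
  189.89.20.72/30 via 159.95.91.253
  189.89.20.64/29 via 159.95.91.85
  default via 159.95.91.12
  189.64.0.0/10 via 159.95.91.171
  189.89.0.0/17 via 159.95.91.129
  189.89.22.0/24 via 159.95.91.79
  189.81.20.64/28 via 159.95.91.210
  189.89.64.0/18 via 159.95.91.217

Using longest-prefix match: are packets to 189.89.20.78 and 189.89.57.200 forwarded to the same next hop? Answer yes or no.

yes

189.89.20.78: longest match 189.89.0.0/17 -> 159.95.91.129
189.89.57.200: longest match 189.89.0.0/17 -> 159.95.91.129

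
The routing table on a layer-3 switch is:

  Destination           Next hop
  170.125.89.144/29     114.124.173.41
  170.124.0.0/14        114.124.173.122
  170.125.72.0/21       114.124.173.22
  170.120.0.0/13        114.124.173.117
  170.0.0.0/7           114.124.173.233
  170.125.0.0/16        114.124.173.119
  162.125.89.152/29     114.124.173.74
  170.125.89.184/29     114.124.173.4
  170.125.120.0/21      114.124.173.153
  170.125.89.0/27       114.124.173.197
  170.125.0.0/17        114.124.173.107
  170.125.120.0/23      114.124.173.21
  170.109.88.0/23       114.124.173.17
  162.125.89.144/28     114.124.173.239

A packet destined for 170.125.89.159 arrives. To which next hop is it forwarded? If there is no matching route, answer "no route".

Routes whose prefix contains 170.125.89.159:
  170.0.0.0/7 (170.0.0.0 - 171.255.255.255) -> 114.124.173.233
  170.120.0.0/13 (170.120.0.0 - 170.127.255.255) -> 114.124.173.117
  170.124.0.0/14 (170.124.0.0 - 170.127.255.255) -> 114.124.173.122
  170.125.0.0/16 (170.125.0.0 - 170.125.255.255) -> 114.124.173.119
  170.125.0.0/17 (170.125.0.0 - 170.125.127.255) -> 114.124.173.107
More-specific entries that do NOT match:
  170.125.89.144/29 (170.125.89.144 - 170.125.89.151) does not contain 170.125.89.159
  162.125.89.152/29 (162.125.89.152 - 162.125.89.159) does not contain 170.125.89.159
  170.125.89.184/29 (170.125.89.184 - 170.125.89.191) does not contain 170.125.89.159
  162.125.89.144/28 (162.125.89.144 - 162.125.89.159) does not contain 170.125.89.159
  170.125.89.0/27 (170.125.89.0 - 170.125.89.31) does not contain 170.125.89.159
  170.125.120.0/23 (170.125.120.0 - 170.125.121.255) does not contain 170.125.89.159
  170.109.88.0/23 (170.109.88.0 - 170.109.89.255) does not contain 170.125.89.159
  170.125.72.0/21 (170.125.72.0 - 170.125.79.255) does not contain 170.125.89.159
  170.125.120.0/21 (170.125.120.0 - 170.125.127.255) does not contain 170.125.89.159
Longest matching prefix is /17 -> next hop 114.124.173.107.

114.124.173.107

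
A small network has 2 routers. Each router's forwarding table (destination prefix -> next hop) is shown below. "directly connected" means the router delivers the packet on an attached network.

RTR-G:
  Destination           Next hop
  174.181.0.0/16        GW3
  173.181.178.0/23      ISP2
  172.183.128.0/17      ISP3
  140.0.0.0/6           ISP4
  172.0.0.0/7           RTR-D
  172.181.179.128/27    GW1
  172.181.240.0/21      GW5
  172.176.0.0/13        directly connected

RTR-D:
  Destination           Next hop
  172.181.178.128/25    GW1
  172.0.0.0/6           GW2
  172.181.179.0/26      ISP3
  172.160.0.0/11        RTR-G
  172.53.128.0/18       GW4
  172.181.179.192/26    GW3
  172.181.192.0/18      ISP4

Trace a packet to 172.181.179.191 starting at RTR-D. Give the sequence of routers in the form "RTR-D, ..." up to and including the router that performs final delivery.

At RTR-D: longest match for 172.181.179.191 is 172.160.0.0/11 -> RTR-G
At RTR-G: longest match for 172.181.179.191 is 172.176.0.0/13 -> directly connected

RTR-D, RTR-G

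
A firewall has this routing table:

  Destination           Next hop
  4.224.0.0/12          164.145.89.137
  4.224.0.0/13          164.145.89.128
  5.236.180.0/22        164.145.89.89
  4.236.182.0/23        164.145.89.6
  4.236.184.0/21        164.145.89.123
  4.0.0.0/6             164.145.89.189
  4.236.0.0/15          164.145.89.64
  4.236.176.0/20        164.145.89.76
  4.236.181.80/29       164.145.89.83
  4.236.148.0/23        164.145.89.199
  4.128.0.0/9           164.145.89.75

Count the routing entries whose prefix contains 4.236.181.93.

5

Prefixes containing 4.236.181.93:
  4.0.0.0/6 (4.0.0.0 - 7.255.255.255)
  4.128.0.0/9 (4.128.0.0 - 4.255.255.255)
  4.224.0.0/12 (4.224.0.0 - 4.239.255.255)
  4.236.0.0/15 (4.236.0.0 - 4.237.255.255)
  4.236.176.0/20 (4.236.176.0 - 4.236.191.255)
Total matching entries: 5.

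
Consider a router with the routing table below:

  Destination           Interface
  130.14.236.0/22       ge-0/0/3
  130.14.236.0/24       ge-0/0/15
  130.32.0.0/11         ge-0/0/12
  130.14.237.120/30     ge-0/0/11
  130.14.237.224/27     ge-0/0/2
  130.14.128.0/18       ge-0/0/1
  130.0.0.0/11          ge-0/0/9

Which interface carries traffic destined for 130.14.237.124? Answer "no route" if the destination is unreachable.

Routes whose prefix contains 130.14.237.124:
  130.0.0.0/11 (130.0.0.0 - 130.31.255.255) -> ge-0/0/9
  130.14.236.0/22 (130.14.236.0 - 130.14.239.255) -> ge-0/0/3
More-specific entries that do NOT match:
  130.14.237.120/30 (130.14.237.120 - 130.14.237.123) does not contain 130.14.237.124
  130.14.237.224/27 (130.14.237.224 - 130.14.237.255) does not contain 130.14.237.124
  130.14.236.0/24 (130.14.236.0 - 130.14.236.255) does not contain 130.14.237.124
Longest matching prefix is /22 -> interface ge-0/0/3.

ge-0/0/3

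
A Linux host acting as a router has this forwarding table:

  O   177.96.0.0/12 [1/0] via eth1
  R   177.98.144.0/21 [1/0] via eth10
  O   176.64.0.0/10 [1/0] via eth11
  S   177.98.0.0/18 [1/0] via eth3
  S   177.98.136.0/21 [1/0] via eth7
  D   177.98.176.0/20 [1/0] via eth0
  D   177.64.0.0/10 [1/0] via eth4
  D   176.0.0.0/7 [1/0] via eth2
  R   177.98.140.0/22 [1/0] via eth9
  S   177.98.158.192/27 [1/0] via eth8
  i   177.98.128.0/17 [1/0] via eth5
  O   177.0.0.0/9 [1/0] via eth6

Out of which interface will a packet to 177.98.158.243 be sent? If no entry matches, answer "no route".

eth5

Routes whose prefix contains 177.98.158.243:
  176.0.0.0/7 (176.0.0.0 - 177.255.255.255) -> eth2
  177.0.0.0/9 (177.0.0.0 - 177.127.255.255) -> eth6
  177.64.0.0/10 (177.64.0.0 - 177.127.255.255) -> eth4
  177.96.0.0/12 (177.96.0.0 - 177.111.255.255) -> eth1
  177.98.128.0/17 (177.98.128.0 - 177.98.255.255) -> eth5
More-specific entries that do NOT match:
  177.98.158.192/27 (177.98.158.192 - 177.98.158.223) does not contain 177.98.158.243
  177.98.140.0/22 (177.98.140.0 - 177.98.143.255) does not contain 177.98.158.243
  177.98.144.0/21 (177.98.144.0 - 177.98.151.255) does not contain 177.98.158.243
  177.98.136.0/21 (177.98.136.0 - 177.98.143.255) does not contain 177.98.158.243
  177.98.176.0/20 (177.98.176.0 - 177.98.191.255) does not contain 177.98.158.243
  177.98.0.0/18 (177.98.0.0 - 177.98.63.255) does not contain 177.98.158.243
Longest matching prefix is /17 -> interface eth5.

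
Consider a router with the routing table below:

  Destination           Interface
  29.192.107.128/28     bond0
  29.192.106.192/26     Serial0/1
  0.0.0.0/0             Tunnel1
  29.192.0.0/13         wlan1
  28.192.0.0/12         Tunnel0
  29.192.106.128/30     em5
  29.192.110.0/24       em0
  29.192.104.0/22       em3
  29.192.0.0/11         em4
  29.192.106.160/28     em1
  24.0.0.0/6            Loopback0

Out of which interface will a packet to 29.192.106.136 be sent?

Routes whose prefix contains 29.192.106.136:
  0.0.0.0/0 (default, matches everything) -> Tunnel1
  29.192.0.0/11 (29.192.0.0 - 29.223.255.255) -> em4
  29.192.0.0/13 (29.192.0.0 - 29.199.255.255) -> wlan1
  29.192.104.0/22 (29.192.104.0 - 29.192.107.255) -> em3
More-specific entries that do NOT match:
  29.192.106.128/30 (29.192.106.128 - 29.192.106.131) does not contain 29.192.106.136
  29.192.107.128/28 (29.192.107.128 - 29.192.107.143) does not contain 29.192.106.136
  29.192.106.160/28 (29.192.106.160 - 29.192.106.175) does not contain 29.192.106.136
  29.192.106.192/26 (29.192.106.192 - 29.192.106.255) does not contain 29.192.106.136
  29.192.110.0/24 (29.192.110.0 - 29.192.110.255) does not contain 29.192.106.136
Longest matching prefix is /22 -> interface em3.

em3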